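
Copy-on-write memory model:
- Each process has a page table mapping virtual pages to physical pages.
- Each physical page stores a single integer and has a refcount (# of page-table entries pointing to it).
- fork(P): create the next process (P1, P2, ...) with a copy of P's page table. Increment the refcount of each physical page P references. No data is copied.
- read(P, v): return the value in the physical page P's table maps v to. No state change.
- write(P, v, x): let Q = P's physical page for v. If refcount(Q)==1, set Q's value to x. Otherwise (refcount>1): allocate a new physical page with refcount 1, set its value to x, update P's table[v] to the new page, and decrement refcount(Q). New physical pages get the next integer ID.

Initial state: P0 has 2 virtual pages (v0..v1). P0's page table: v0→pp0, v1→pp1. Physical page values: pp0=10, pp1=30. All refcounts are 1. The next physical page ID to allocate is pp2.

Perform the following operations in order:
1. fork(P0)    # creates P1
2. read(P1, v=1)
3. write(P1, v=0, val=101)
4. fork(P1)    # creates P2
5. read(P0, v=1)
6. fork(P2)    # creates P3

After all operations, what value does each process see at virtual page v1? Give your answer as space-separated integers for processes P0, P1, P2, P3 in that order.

Op 1: fork(P0) -> P1. 2 ppages; refcounts: pp0:2 pp1:2
Op 2: read(P1, v1) -> 30. No state change.
Op 3: write(P1, v0, 101). refcount(pp0)=2>1 -> COPY to pp2. 3 ppages; refcounts: pp0:1 pp1:2 pp2:1
Op 4: fork(P1) -> P2. 3 ppages; refcounts: pp0:1 pp1:3 pp2:2
Op 5: read(P0, v1) -> 30. No state change.
Op 6: fork(P2) -> P3. 3 ppages; refcounts: pp0:1 pp1:4 pp2:3
P0: v1 -> pp1 = 30
P1: v1 -> pp1 = 30
P2: v1 -> pp1 = 30
P3: v1 -> pp1 = 30

Answer: 30 30 30 30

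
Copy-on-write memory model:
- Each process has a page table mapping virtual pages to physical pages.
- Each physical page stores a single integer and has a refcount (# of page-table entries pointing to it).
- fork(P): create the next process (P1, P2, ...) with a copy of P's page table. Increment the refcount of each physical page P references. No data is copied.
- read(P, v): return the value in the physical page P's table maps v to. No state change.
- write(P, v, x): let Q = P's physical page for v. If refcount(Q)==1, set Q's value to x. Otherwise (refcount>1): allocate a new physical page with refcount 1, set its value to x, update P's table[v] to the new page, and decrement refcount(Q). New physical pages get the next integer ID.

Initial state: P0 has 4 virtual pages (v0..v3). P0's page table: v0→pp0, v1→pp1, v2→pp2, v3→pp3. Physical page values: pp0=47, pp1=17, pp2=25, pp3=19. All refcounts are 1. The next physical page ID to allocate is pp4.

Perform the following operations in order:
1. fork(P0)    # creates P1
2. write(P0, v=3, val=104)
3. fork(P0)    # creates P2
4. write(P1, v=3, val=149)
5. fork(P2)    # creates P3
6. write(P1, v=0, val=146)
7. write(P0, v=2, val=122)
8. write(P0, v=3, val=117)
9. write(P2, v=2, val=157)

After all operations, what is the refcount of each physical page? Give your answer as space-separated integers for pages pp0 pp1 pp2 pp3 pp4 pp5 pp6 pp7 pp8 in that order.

Op 1: fork(P0) -> P1. 4 ppages; refcounts: pp0:2 pp1:2 pp2:2 pp3:2
Op 2: write(P0, v3, 104). refcount(pp3)=2>1 -> COPY to pp4. 5 ppages; refcounts: pp0:2 pp1:2 pp2:2 pp3:1 pp4:1
Op 3: fork(P0) -> P2. 5 ppages; refcounts: pp0:3 pp1:3 pp2:3 pp3:1 pp4:2
Op 4: write(P1, v3, 149). refcount(pp3)=1 -> write in place. 5 ppages; refcounts: pp0:3 pp1:3 pp2:3 pp3:1 pp4:2
Op 5: fork(P2) -> P3. 5 ppages; refcounts: pp0:4 pp1:4 pp2:4 pp3:1 pp4:3
Op 6: write(P1, v0, 146). refcount(pp0)=4>1 -> COPY to pp5. 6 ppages; refcounts: pp0:3 pp1:4 pp2:4 pp3:1 pp4:3 pp5:1
Op 7: write(P0, v2, 122). refcount(pp2)=4>1 -> COPY to pp6. 7 ppages; refcounts: pp0:3 pp1:4 pp2:3 pp3:1 pp4:3 pp5:1 pp6:1
Op 8: write(P0, v3, 117). refcount(pp4)=3>1 -> COPY to pp7. 8 ppages; refcounts: pp0:3 pp1:4 pp2:3 pp3:1 pp4:2 pp5:1 pp6:1 pp7:1
Op 9: write(P2, v2, 157). refcount(pp2)=3>1 -> COPY to pp8. 9 ppages; refcounts: pp0:3 pp1:4 pp2:2 pp3:1 pp4:2 pp5:1 pp6:1 pp7:1 pp8:1

Answer: 3 4 2 1 2 1 1 1 1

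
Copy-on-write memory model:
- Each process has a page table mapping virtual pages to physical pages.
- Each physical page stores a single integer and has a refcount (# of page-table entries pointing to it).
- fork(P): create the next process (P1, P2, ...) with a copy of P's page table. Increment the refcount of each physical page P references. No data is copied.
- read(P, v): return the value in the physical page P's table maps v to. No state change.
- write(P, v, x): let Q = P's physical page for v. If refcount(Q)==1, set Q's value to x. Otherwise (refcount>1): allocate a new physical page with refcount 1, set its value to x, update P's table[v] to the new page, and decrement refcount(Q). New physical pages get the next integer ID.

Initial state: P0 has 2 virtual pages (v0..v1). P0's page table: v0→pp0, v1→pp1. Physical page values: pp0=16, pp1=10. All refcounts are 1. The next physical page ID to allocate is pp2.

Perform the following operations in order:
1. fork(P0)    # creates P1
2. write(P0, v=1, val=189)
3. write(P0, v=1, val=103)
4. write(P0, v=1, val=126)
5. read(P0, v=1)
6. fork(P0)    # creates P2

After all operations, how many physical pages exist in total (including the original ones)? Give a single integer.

Op 1: fork(P0) -> P1. 2 ppages; refcounts: pp0:2 pp1:2
Op 2: write(P0, v1, 189). refcount(pp1)=2>1 -> COPY to pp2. 3 ppages; refcounts: pp0:2 pp1:1 pp2:1
Op 3: write(P0, v1, 103). refcount(pp2)=1 -> write in place. 3 ppages; refcounts: pp0:2 pp1:1 pp2:1
Op 4: write(P0, v1, 126). refcount(pp2)=1 -> write in place. 3 ppages; refcounts: pp0:2 pp1:1 pp2:1
Op 5: read(P0, v1) -> 126. No state change.
Op 6: fork(P0) -> P2. 3 ppages; refcounts: pp0:3 pp1:1 pp2:2

Answer: 3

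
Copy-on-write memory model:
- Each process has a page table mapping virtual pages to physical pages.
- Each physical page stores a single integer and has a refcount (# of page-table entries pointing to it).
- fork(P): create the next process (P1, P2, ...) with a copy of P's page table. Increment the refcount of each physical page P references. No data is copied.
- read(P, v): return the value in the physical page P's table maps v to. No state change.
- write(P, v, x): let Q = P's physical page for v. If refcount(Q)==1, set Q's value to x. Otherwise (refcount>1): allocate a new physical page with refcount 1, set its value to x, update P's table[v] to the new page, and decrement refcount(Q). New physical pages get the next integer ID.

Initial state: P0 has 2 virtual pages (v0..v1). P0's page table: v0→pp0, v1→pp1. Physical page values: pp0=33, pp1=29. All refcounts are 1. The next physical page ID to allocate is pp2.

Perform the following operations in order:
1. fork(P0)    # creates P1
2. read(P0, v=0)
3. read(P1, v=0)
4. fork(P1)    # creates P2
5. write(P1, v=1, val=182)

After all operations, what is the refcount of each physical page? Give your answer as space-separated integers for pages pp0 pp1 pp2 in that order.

Op 1: fork(P0) -> P1. 2 ppages; refcounts: pp0:2 pp1:2
Op 2: read(P0, v0) -> 33. No state change.
Op 3: read(P1, v0) -> 33. No state change.
Op 4: fork(P1) -> P2. 2 ppages; refcounts: pp0:3 pp1:3
Op 5: write(P1, v1, 182). refcount(pp1)=3>1 -> COPY to pp2. 3 ppages; refcounts: pp0:3 pp1:2 pp2:1

Answer: 3 2 1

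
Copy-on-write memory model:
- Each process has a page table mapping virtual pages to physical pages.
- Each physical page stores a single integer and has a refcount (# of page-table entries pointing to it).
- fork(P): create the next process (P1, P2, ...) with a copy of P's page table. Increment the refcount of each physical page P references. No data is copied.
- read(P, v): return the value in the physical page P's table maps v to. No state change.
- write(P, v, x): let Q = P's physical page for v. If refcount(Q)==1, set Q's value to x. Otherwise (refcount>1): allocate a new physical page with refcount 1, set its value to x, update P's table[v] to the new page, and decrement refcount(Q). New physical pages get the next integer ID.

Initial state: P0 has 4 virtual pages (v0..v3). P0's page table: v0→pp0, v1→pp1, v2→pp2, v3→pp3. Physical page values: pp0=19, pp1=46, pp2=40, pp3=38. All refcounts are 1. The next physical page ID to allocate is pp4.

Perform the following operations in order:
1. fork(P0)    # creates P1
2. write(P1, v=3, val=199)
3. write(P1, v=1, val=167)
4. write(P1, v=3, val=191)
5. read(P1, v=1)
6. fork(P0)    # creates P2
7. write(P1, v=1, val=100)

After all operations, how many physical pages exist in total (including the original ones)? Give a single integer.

Answer: 6

Derivation:
Op 1: fork(P0) -> P1. 4 ppages; refcounts: pp0:2 pp1:2 pp2:2 pp3:2
Op 2: write(P1, v3, 199). refcount(pp3)=2>1 -> COPY to pp4. 5 ppages; refcounts: pp0:2 pp1:2 pp2:2 pp3:1 pp4:1
Op 3: write(P1, v1, 167). refcount(pp1)=2>1 -> COPY to pp5. 6 ppages; refcounts: pp0:2 pp1:1 pp2:2 pp3:1 pp4:1 pp5:1
Op 4: write(P1, v3, 191). refcount(pp4)=1 -> write in place. 6 ppages; refcounts: pp0:2 pp1:1 pp2:2 pp3:1 pp4:1 pp5:1
Op 5: read(P1, v1) -> 167. No state change.
Op 6: fork(P0) -> P2. 6 ppages; refcounts: pp0:3 pp1:2 pp2:3 pp3:2 pp4:1 pp5:1
Op 7: write(P1, v1, 100). refcount(pp5)=1 -> write in place. 6 ppages; refcounts: pp0:3 pp1:2 pp2:3 pp3:2 pp4:1 pp5:1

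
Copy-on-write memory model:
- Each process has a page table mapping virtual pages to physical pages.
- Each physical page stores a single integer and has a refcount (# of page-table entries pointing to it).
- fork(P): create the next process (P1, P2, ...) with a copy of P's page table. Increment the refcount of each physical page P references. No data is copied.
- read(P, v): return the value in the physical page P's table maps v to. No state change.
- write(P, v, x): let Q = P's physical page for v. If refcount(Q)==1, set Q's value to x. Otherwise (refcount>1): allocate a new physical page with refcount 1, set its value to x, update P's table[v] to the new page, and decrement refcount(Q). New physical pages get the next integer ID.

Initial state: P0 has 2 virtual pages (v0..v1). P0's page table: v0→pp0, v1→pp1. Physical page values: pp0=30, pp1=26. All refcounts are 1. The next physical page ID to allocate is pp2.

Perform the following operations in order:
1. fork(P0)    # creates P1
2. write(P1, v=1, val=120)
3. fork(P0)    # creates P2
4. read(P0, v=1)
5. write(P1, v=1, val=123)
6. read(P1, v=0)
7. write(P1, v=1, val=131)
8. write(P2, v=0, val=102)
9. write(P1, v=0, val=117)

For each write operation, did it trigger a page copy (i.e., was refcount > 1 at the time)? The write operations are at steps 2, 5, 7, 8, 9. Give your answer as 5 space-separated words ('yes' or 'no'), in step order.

Op 1: fork(P0) -> P1. 2 ppages; refcounts: pp0:2 pp1:2
Op 2: write(P1, v1, 120). refcount(pp1)=2>1 -> COPY to pp2. 3 ppages; refcounts: pp0:2 pp1:1 pp2:1
Op 3: fork(P0) -> P2. 3 ppages; refcounts: pp0:3 pp1:2 pp2:1
Op 4: read(P0, v1) -> 26. No state change.
Op 5: write(P1, v1, 123). refcount(pp2)=1 -> write in place. 3 ppages; refcounts: pp0:3 pp1:2 pp2:1
Op 6: read(P1, v0) -> 30. No state change.
Op 7: write(P1, v1, 131). refcount(pp2)=1 -> write in place. 3 ppages; refcounts: pp0:3 pp1:2 pp2:1
Op 8: write(P2, v0, 102). refcount(pp0)=3>1 -> COPY to pp3. 4 ppages; refcounts: pp0:2 pp1:2 pp2:1 pp3:1
Op 9: write(P1, v0, 117). refcount(pp0)=2>1 -> COPY to pp4. 5 ppages; refcounts: pp0:1 pp1:2 pp2:1 pp3:1 pp4:1

yes no no yes yes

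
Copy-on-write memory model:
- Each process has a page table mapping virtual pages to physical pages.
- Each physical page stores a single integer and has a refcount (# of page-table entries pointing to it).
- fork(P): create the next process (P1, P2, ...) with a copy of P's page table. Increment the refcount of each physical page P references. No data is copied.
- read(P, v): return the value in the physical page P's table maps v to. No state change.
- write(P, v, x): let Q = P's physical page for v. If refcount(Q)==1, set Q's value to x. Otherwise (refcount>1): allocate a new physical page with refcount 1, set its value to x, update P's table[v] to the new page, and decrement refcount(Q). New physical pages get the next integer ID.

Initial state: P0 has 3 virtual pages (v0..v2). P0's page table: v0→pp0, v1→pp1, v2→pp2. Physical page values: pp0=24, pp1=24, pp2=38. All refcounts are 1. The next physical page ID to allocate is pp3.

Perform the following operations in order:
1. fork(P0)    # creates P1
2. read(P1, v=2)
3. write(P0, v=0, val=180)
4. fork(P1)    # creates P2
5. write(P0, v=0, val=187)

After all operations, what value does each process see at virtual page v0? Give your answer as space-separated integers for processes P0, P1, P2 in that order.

Op 1: fork(P0) -> P1. 3 ppages; refcounts: pp0:2 pp1:2 pp2:2
Op 2: read(P1, v2) -> 38. No state change.
Op 3: write(P0, v0, 180). refcount(pp0)=2>1 -> COPY to pp3. 4 ppages; refcounts: pp0:1 pp1:2 pp2:2 pp3:1
Op 4: fork(P1) -> P2. 4 ppages; refcounts: pp0:2 pp1:3 pp2:3 pp3:1
Op 5: write(P0, v0, 187). refcount(pp3)=1 -> write in place. 4 ppages; refcounts: pp0:2 pp1:3 pp2:3 pp3:1
P0: v0 -> pp3 = 187
P1: v0 -> pp0 = 24
P2: v0 -> pp0 = 24

Answer: 187 24 24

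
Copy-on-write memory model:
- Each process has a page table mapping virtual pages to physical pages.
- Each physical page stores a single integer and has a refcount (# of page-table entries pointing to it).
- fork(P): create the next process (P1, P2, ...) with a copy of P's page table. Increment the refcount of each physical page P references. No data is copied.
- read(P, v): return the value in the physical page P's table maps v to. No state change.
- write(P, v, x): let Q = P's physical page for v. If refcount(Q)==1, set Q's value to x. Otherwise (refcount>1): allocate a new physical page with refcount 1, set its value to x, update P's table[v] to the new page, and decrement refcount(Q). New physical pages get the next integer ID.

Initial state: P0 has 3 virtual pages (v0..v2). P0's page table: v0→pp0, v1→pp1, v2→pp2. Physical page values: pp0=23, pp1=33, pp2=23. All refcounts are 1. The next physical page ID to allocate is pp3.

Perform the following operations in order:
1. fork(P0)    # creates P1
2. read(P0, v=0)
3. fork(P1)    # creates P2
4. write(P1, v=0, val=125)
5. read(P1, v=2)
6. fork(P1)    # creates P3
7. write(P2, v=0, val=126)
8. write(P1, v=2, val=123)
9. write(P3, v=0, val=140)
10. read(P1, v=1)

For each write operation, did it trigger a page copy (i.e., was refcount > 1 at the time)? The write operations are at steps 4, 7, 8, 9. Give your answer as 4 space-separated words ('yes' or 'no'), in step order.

Op 1: fork(P0) -> P1. 3 ppages; refcounts: pp0:2 pp1:2 pp2:2
Op 2: read(P0, v0) -> 23. No state change.
Op 3: fork(P1) -> P2. 3 ppages; refcounts: pp0:3 pp1:3 pp2:3
Op 4: write(P1, v0, 125). refcount(pp0)=3>1 -> COPY to pp3. 4 ppages; refcounts: pp0:2 pp1:3 pp2:3 pp3:1
Op 5: read(P1, v2) -> 23. No state change.
Op 6: fork(P1) -> P3. 4 ppages; refcounts: pp0:2 pp1:4 pp2:4 pp3:2
Op 7: write(P2, v0, 126). refcount(pp0)=2>1 -> COPY to pp4. 5 ppages; refcounts: pp0:1 pp1:4 pp2:4 pp3:2 pp4:1
Op 8: write(P1, v2, 123). refcount(pp2)=4>1 -> COPY to pp5. 6 ppages; refcounts: pp0:1 pp1:4 pp2:3 pp3:2 pp4:1 pp5:1
Op 9: write(P3, v0, 140). refcount(pp3)=2>1 -> COPY to pp6. 7 ppages; refcounts: pp0:1 pp1:4 pp2:3 pp3:1 pp4:1 pp5:1 pp6:1
Op 10: read(P1, v1) -> 33. No state change.

yes yes yes yes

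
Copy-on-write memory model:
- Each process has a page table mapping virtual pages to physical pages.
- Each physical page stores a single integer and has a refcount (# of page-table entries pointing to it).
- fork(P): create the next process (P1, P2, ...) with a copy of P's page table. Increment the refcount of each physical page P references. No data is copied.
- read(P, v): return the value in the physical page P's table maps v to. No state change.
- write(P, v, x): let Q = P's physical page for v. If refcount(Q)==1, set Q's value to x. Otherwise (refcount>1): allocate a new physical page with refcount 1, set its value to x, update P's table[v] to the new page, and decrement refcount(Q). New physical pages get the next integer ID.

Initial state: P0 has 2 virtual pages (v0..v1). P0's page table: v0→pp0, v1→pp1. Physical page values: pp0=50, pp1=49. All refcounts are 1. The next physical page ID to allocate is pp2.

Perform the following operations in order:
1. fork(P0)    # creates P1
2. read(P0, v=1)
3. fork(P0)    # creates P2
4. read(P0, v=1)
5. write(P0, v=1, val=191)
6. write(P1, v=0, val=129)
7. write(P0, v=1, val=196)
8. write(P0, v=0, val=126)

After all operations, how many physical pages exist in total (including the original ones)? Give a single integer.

Op 1: fork(P0) -> P1. 2 ppages; refcounts: pp0:2 pp1:2
Op 2: read(P0, v1) -> 49. No state change.
Op 3: fork(P0) -> P2. 2 ppages; refcounts: pp0:3 pp1:3
Op 4: read(P0, v1) -> 49. No state change.
Op 5: write(P0, v1, 191). refcount(pp1)=3>1 -> COPY to pp2. 3 ppages; refcounts: pp0:3 pp1:2 pp2:1
Op 6: write(P1, v0, 129). refcount(pp0)=3>1 -> COPY to pp3. 4 ppages; refcounts: pp0:2 pp1:2 pp2:1 pp3:1
Op 7: write(P0, v1, 196). refcount(pp2)=1 -> write in place. 4 ppages; refcounts: pp0:2 pp1:2 pp2:1 pp3:1
Op 8: write(P0, v0, 126). refcount(pp0)=2>1 -> COPY to pp4. 5 ppages; refcounts: pp0:1 pp1:2 pp2:1 pp3:1 pp4:1

Answer: 5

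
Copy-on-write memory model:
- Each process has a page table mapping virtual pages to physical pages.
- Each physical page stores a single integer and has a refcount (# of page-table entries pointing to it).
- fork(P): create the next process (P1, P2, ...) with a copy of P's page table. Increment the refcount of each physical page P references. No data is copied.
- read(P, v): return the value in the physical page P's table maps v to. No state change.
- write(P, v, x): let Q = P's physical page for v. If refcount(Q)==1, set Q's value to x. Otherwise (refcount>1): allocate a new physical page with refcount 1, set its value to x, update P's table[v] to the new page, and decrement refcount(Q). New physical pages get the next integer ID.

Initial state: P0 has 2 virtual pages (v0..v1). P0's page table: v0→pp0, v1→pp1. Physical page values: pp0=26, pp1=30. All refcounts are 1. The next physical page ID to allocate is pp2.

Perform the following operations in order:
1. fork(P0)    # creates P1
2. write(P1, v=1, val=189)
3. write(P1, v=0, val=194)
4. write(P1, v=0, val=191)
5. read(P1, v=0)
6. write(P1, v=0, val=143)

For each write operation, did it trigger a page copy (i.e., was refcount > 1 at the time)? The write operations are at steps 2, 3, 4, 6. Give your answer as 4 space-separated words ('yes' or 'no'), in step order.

Op 1: fork(P0) -> P1. 2 ppages; refcounts: pp0:2 pp1:2
Op 2: write(P1, v1, 189). refcount(pp1)=2>1 -> COPY to pp2. 3 ppages; refcounts: pp0:2 pp1:1 pp2:1
Op 3: write(P1, v0, 194). refcount(pp0)=2>1 -> COPY to pp3. 4 ppages; refcounts: pp0:1 pp1:1 pp2:1 pp3:1
Op 4: write(P1, v0, 191). refcount(pp3)=1 -> write in place. 4 ppages; refcounts: pp0:1 pp1:1 pp2:1 pp3:1
Op 5: read(P1, v0) -> 191. No state change.
Op 6: write(P1, v0, 143). refcount(pp3)=1 -> write in place. 4 ppages; refcounts: pp0:1 pp1:1 pp2:1 pp3:1

yes yes no no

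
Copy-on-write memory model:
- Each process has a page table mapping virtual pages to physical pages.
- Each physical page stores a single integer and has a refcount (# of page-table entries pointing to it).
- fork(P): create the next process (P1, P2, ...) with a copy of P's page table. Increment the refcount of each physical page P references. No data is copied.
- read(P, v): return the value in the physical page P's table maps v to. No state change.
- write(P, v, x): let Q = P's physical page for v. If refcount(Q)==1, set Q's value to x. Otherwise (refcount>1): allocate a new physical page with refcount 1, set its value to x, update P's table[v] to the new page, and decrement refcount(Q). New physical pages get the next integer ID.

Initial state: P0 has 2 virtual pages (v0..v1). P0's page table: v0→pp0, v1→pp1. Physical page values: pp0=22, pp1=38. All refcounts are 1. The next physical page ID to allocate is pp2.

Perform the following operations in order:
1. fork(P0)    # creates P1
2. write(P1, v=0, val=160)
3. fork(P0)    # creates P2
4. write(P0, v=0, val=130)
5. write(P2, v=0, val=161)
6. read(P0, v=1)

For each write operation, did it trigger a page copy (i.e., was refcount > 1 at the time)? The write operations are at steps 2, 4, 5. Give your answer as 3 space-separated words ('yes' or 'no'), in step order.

Op 1: fork(P0) -> P1. 2 ppages; refcounts: pp0:2 pp1:2
Op 2: write(P1, v0, 160). refcount(pp0)=2>1 -> COPY to pp2. 3 ppages; refcounts: pp0:1 pp1:2 pp2:1
Op 3: fork(P0) -> P2. 3 ppages; refcounts: pp0:2 pp1:3 pp2:1
Op 4: write(P0, v0, 130). refcount(pp0)=2>1 -> COPY to pp3. 4 ppages; refcounts: pp0:1 pp1:3 pp2:1 pp3:1
Op 5: write(P2, v0, 161). refcount(pp0)=1 -> write in place. 4 ppages; refcounts: pp0:1 pp1:3 pp2:1 pp3:1
Op 6: read(P0, v1) -> 38. No state change.

yes yes no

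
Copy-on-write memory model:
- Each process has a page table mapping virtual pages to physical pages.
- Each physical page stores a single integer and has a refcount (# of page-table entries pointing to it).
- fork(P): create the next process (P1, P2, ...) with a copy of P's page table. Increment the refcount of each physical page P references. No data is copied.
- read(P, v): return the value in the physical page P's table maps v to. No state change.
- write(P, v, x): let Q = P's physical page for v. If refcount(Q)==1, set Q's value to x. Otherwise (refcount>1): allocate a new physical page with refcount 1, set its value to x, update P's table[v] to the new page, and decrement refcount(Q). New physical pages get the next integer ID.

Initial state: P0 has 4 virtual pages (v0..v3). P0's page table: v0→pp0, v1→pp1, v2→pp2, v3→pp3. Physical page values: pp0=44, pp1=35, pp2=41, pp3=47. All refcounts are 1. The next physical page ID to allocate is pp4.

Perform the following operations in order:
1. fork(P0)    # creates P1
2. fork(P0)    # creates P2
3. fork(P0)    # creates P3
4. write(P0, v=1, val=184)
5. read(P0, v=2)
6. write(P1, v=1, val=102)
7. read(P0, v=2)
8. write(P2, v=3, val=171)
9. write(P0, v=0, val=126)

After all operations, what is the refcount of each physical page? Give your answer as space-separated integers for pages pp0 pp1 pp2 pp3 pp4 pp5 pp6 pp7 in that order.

Answer: 3 2 4 3 1 1 1 1

Derivation:
Op 1: fork(P0) -> P1. 4 ppages; refcounts: pp0:2 pp1:2 pp2:2 pp3:2
Op 2: fork(P0) -> P2. 4 ppages; refcounts: pp0:3 pp1:3 pp2:3 pp3:3
Op 3: fork(P0) -> P3. 4 ppages; refcounts: pp0:4 pp1:4 pp2:4 pp3:4
Op 4: write(P0, v1, 184). refcount(pp1)=4>1 -> COPY to pp4. 5 ppages; refcounts: pp0:4 pp1:3 pp2:4 pp3:4 pp4:1
Op 5: read(P0, v2) -> 41. No state change.
Op 6: write(P1, v1, 102). refcount(pp1)=3>1 -> COPY to pp5. 6 ppages; refcounts: pp0:4 pp1:2 pp2:4 pp3:4 pp4:1 pp5:1
Op 7: read(P0, v2) -> 41. No state change.
Op 8: write(P2, v3, 171). refcount(pp3)=4>1 -> COPY to pp6. 7 ppages; refcounts: pp0:4 pp1:2 pp2:4 pp3:3 pp4:1 pp5:1 pp6:1
Op 9: write(P0, v0, 126). refcount(pp0)=4>1 -> COPY to pp7. 8 ppages; refcounts: pp0:3 pp1:2 pp2:4 pp3:3 pp4:1 pp5:1 pp6:1 pp7:1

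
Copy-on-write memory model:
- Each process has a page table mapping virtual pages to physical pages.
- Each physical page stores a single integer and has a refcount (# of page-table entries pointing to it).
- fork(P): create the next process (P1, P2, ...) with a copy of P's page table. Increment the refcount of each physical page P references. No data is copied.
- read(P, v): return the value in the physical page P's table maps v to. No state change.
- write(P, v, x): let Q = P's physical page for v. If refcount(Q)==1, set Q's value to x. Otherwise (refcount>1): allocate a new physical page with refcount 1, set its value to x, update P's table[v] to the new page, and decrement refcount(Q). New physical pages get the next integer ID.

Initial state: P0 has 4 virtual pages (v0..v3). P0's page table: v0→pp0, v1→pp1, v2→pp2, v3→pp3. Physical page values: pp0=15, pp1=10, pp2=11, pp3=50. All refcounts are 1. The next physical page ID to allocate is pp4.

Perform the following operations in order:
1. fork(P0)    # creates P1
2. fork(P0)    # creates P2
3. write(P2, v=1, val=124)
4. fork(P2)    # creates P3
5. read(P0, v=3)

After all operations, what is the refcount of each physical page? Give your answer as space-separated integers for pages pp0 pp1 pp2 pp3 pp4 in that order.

Op 1: fork(P0) -> P1. 4 ppages; refcounts: pp0:2 pp1:2 pp2:2 pp3:2
Op 2: fork(P0) -> P2. 4 ppages; refcounts: pp0:3 pp1:3 pp2:3 pp3:3
Op 3: write(P2, v1, 124). refcount(pp1)=3>1 -> COPY to pp4. 5 ppages; refcounts: pp0:3 pp1:2 pp2:3 pp3:3 pp4:1
Op 4: fork(P2) -> P3. 5 ppages; refcounts: pp0:4 pp1:2 pp2:4 pp3:4 pp4:2
Op 5: read(P0, v3) -> 50. No state change.

Answer: 4 2 4 4 2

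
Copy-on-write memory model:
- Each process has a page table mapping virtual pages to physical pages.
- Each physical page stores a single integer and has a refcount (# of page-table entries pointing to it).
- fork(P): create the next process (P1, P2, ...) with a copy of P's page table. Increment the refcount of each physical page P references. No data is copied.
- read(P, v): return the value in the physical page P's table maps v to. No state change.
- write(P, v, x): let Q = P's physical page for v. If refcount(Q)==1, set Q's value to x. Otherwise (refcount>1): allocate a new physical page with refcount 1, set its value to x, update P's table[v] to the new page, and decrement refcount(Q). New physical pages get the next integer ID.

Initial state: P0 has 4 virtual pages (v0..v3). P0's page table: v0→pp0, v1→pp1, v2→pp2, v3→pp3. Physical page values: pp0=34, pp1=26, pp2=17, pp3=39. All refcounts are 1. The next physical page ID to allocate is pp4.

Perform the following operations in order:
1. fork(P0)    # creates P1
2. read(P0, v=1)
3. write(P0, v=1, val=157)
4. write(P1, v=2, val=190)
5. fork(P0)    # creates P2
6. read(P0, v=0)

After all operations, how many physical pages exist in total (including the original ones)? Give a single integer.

Op 1: fork(P0) -> P1. 4 ppages; refcounts: pp0:2 pp1:2 pp2:2 pp3:2
Op 2: read(P0, v1) -> 26. No state change.
Op 3: write(P0, v1, 157). refcount(pp1)=2>1 -> COPY to pp4. 5 ppages; refcounts: pp0:2 pp1:1 pp2:2 pp3:2 pp4:1
Op 4: write(P1, v2, 190). refcount(pp2)=2>1 -> COPY to pp5. 6 ppages; refcounts: pp0:2 pp1:1 pp2:1 pp3:2 pp4:1 pp5:1
Op 5: fork(P0) -> P2. 6 ppages; refcounts: pp0:3 pp1:1 pp2:2 pp3:3 pp4:2 pp5:1
Op 6: read(P0, v0) -> 34. No state change.

Answer: 6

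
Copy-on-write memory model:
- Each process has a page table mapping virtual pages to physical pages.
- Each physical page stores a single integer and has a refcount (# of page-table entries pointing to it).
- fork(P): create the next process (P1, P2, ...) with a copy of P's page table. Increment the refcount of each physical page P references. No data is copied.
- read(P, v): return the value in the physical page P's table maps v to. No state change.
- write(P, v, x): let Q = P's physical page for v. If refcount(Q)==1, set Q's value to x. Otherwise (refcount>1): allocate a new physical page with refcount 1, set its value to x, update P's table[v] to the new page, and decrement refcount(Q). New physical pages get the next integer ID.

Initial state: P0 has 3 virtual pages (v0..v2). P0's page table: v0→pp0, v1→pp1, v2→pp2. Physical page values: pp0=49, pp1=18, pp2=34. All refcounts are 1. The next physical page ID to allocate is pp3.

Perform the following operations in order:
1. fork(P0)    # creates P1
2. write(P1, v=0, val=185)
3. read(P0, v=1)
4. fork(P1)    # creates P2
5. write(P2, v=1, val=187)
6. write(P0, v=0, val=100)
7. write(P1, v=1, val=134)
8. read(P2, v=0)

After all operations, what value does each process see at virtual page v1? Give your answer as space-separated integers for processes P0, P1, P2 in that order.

Answer: 18 134 187

Derivation:
Op 1: fork(P0) -> P1. 3 ppages; refcounts: pp0:2 pp1:2 pp2:2
Op 2: write(P1, v0, 185). refcount(pp0)=2>1 -> COPY to pp3. 4 ppages; refcounts: pp0:1 pp1:2 pp2:2 pp3:1
Op 3: read(P0, v1) -> 18. No state change.
Op 4: fork(P1) -> P2. 4 ppages; refcounts: pp0:1 pp1:3 pp2:3 pp3:2
Op 5: write(P2, v1, 187). refcount(pp1)=3>1 -> COPY to pp4. 5 ppages; refcounts: pp0:1 pp1:2 pp2:3 pp3:2 pp4:1
Op 6: write(P0, v0, 100). refcount(pp0)=1 -> write in place. 5 ppages; refcounts: pp0:1 pp1:2 pp2:3 pp3:2 pp4:1
Op 7: write(P1, v1, 134). refcount(pp1)=2>1 -> COPY to pp5. 6 ppages; refcounts: pp0:1 pp1:1 pp2:3 pp3:2 pp4:1 pp5:1
Op 8: read(P2, v0) -> 185. No state change.
P0: v1 -> pp1 = 18
P1: v1 -> pp5 = 134
P2: v1 -> pp4 = 187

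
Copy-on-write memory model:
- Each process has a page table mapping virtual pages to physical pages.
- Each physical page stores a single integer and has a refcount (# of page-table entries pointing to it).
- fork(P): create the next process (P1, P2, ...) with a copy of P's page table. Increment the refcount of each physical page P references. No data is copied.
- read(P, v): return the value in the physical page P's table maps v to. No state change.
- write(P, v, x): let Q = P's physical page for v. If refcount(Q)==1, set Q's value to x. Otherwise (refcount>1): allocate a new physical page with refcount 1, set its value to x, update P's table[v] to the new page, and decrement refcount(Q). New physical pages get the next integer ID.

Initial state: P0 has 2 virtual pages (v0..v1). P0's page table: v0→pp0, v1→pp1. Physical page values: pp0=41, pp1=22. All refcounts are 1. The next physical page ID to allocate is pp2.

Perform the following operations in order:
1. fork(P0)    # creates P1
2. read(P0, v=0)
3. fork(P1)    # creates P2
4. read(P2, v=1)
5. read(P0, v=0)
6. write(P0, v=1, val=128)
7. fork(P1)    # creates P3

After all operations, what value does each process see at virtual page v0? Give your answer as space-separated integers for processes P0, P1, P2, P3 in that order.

Answer: 41 41 41 41

Derivation:
Op 1: fork(P0) -> P1. 2 ppages; refcounts: pp0:2 pp1:2
Op 2: read(P0, v0) -> 41. No state change.
Op 3: fork(P1) -> P2. 2 ppages; refcounts: pp0:3 pp1:3
Op 4: read(P2, v1) -> 22. No state change.
Op 5: read(P0, v0) -> 41. No state change.
Op 6: write(P0, v1, 128). refcount(pp1)=3>1 -> COPY to pp2. 3 ppages; refcounts: pp0:3 pp1:2 pp2:1
Op 7: fork(P1) -> P3. 3 ppages; refcounts: pp0:4 pp1:3 pp2:1
P0: v0 -> pp0 = 41
P1: v0 -> pp0 = 41
P2: v0 -> pp0 = 41
P3: v0 -> pp0 = 41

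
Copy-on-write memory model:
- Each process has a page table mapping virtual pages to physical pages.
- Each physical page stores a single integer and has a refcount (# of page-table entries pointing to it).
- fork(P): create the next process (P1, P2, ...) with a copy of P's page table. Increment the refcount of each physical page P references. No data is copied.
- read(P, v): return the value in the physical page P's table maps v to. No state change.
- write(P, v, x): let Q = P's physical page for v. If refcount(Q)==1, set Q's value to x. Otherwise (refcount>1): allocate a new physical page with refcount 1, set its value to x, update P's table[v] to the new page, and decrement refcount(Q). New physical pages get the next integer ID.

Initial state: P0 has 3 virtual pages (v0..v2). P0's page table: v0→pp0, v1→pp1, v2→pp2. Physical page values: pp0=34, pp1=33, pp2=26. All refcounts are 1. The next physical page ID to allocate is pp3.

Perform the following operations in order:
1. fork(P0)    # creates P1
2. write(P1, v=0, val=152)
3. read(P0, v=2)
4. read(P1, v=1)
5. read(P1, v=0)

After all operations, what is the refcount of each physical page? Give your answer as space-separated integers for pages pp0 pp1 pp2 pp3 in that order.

Answer: 1 2 2 1

Derivation:
Op 1: fork(P0) -> P1. 3 ppages; refcounts: pp0:2 pp1:2 pp2:2
Op 2: write(P1, v0, 152). refcount(pp0)=2>1 -> COPY to pp3. 4 ppages; refcounts: pp0:1 pp1:2 pp2:2 pp3:1
Op 3: read(P0, v2) -> 26. No state change.
Op 4: read(P1, v1) -> 33. No state change.
Op 5: read(P1, v0) -> 152. No state change.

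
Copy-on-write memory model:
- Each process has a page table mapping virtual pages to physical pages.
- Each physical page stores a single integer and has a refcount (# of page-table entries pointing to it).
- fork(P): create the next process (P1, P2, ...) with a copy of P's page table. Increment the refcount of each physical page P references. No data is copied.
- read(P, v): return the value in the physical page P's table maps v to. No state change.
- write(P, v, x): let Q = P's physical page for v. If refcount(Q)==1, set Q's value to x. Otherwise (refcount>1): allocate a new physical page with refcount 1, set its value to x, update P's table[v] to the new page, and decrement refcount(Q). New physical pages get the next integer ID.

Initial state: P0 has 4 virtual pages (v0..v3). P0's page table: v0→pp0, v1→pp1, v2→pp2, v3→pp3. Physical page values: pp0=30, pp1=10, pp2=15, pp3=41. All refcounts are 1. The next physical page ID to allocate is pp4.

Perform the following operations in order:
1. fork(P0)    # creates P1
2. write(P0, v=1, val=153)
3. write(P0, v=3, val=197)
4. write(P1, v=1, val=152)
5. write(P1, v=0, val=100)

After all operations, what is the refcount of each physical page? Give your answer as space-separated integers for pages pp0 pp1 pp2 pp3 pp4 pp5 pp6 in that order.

Op 1: fork(P0) -> P1. 4 ppages; refcounts: pp0:2 pp1:2 pp2:2 pp3:2
Op 2: write(P0, v1, 153). refcount(pp1)=2>1 -> COPY to pp4. 5 ppages; refcounts: pp0:2 pp1:1 pp2:2 pp3:2 pp4:1
Op 3: write(P0, v3, 197). refcount(pp3)=2>1 -> COPY to pp5. 6 ppages; refcounts: pp0:2 pp1:1 pp2:2 pp3:1 pp4:1 pp5:1
Op 4: write(P1, v1, 152). refcount(pp1)=1 -> write in place. 6 ppages; refcounts: pp0:2 pp1:1 pp2:2 pp3:1 pp4:1 pp5:1
Op 5: write(P1, v0, 100). refcount(pp0)=2>1 -> COPY to pp6. 7 ppages; refcounts: pp0:1 pp1:1 pp2:2 pp3:1 pp4:1 pp5:1 pp6:1

Answer: 1 1 2 1 1 1 1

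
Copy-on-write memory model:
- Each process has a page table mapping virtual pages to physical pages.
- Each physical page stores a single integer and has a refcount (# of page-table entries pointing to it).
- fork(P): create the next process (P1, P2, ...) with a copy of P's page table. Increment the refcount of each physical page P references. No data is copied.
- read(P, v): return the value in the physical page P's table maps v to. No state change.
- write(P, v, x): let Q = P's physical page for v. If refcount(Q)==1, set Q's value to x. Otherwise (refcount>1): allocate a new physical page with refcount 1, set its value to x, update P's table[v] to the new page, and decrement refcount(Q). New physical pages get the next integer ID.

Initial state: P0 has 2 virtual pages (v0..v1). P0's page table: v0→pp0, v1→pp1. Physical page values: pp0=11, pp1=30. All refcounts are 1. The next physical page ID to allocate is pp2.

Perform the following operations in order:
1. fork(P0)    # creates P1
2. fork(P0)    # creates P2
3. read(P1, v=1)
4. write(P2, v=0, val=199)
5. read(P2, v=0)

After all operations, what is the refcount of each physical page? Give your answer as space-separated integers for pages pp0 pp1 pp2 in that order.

Op 1: fork(P0) -> P1. 2 ppages; refcounts: pp0:2 pp1:2
Op 2: fork(P0) -> P2. 2 ppages; refcounts: pp0:3 pp1:3
Op 3: read(P1, v1) -> 30. No state change.
Op 4: write(P2, v0, 199). refcount(pp0)=3>1 -> COPY to pp2. 3 ppages; refcounts: pp0:2 pp1:3 pp2:1
Op 5: read(P2, v0) -> 199. No state change.

Answer: 2 3 1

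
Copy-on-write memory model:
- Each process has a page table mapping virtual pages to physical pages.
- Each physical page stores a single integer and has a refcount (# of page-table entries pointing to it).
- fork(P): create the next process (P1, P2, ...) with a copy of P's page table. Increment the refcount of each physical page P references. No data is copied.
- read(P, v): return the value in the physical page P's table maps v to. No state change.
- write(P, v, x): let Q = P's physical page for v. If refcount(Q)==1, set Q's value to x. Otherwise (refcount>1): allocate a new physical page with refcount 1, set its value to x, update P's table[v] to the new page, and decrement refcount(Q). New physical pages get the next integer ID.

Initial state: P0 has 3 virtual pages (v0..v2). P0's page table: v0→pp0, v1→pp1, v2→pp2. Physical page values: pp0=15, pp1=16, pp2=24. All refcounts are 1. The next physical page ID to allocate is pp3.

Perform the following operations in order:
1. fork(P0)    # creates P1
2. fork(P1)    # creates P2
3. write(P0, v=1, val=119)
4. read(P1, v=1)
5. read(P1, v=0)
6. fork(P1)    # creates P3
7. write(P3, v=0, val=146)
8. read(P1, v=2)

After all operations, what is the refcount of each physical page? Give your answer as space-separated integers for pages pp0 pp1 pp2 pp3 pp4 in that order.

Op 1: fork(P0) -> P1. 3 ppages; refcounts: pp0:2 pp1:2 pp2:2
Op 2: fork(P1) -> P2. 3 ppages; refcounts: pp0:3 pp1:3 pp2:3
Op 3: write(P0, v1, 119). refcount(pp1)=3>1 -> COPY to pp3. 4 ppages; refcounts: pp0:3 pp1:2 pp2:3 pp3:1
Op 4: read(P1, v1) -> 16. No state change.
Op 5: read(P1, v0) -> 15. No state change.
Op 6: fork(P1) -> P3. 4 ppages; refcounts: pp0:4 pp1:3 pp2:4 pp3:1
Op 7: write(P3, v0, 146). refcount(pp0)=4>1 -> COPY to pp4. 5 ppages; refcounts: pp0:3 pp1:3 pp2:4 pp3:1 pp4:1
Op 8: read(P1, v2) -> 24. No state change.

Answer: 3 3 4 1 1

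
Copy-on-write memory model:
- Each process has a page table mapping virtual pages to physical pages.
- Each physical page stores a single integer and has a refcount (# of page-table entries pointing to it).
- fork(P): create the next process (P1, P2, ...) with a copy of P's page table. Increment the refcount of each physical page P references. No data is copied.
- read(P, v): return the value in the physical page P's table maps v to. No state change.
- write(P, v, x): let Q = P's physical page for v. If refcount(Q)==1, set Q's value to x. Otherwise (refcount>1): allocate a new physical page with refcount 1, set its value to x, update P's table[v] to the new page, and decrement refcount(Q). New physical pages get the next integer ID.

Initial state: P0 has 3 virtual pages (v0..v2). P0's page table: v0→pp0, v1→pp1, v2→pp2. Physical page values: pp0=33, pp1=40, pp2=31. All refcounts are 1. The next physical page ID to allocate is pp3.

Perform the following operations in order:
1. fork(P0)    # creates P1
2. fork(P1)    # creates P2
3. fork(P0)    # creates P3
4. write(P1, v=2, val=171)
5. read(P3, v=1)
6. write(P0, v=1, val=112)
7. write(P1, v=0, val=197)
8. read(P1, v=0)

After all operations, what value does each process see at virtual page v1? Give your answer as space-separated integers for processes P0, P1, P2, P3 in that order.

Answer: 112 40 40 40

Derivation:
Op 1: fork(P0) -> P1. 3 ppages; refcounts: pp0:2 pp1:2 pp2:2
Op 2: fork(P1) -> P2. 3 ppages; refcounts: pp0:3 pp1:3 pp2:3
Op 3: fork(P0) -> P3. 3 ppages; refcounts: pp0:4 pp1:4 pp2:4
Op 4: write(P1, v2, 171). refcount(pp2)=4>1 -> COPY to pp3. 4 ppages; refcounts: pp0:4 pp1:4 pp2:3 pp3:1
Op 5: read(P3, v1) -> 40. No state change.
Op 6: write(P0, v1, 112). refcount(pp1)=4>1 -> COPY to pp4. 5 ppages; refcounts: pp0:4 pp1:3 pp2:3 pp3:1 pp4:1
Op 7: write(P1, v0, 197). refcount(pp0)=4>1 -> COPY to pp5. 6 ppages; refcounts: pp0:3 pp1:3 pp2:3 pp3:1 pp4:1 pp5:1
Op 8: read(P1, v0) -> 197. No state change.
P0: v1 -> pp4 = 112
P1: v1 -> pp1 = 40
P2: v1 -> pp1 = 40
P3: v1 -> pp1 = 40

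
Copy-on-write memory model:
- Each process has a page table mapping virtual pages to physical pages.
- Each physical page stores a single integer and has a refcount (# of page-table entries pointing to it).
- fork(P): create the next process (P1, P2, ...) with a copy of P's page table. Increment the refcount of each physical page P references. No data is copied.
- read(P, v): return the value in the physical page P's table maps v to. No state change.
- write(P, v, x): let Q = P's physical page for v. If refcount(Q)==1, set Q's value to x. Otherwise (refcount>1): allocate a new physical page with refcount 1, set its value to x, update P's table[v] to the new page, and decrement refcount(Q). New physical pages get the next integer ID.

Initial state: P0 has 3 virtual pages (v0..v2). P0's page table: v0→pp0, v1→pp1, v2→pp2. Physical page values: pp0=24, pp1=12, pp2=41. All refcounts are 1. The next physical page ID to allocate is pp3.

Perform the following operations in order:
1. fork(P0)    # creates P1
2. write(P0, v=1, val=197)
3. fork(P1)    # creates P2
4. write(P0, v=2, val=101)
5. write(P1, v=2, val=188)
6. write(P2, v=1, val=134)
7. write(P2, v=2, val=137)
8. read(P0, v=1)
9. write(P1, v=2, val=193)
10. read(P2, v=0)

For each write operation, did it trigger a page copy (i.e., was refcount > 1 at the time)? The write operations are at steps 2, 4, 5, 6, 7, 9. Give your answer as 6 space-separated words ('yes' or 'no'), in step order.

Op 1: fork(P0) -> P1. 3 ppages; refcounts: pp0:2 pp1:2 pp2:2
Op 2: write(P0, v1, 197). refcount(pp1)=2>1 -> COPY to pp3. 4 ppages; refcounts: pp0:2 pp1:1 pp2:2 pp3:1
Op 3: fork(P1) -> P2. 4 ppages; refcounts: pp0:3 pp1:2 pp2:3 pp3:1
Op 4: write(P0, v2, 101). refcount(pp2)=3>1 -> COPY to pp4. 5 ppages; refcounts: pp0:3 pp1:2 pp2:2 pp3:1 pp4:1
Op 5: write(P1, v2, 188). refcount(pp2)=2>1 -> COPY to pp5. 6 ppages; refcounts: pp0:3 pp1:2 pp2:1 pp3:1 pp4:1 pp5:1
Op 6: write(P2, v1, 134). refcount(pp1)=2>1 -> COPY to pp6. 7 ppages; refcounts: pp0:3 pp1:1 pp2:1 pp3:1 pp4:1 pp5:1 pp6:1
Op 7: write(P2, v2, 137). refcount(pp2)=1 -> write in place. 7 ppages; refcounts: pp0:3 pp1:1 pp2:1 pp3:1 pp4:1 pp5:1 pp6:1
Op 8: read(P0, v1) -> 197. No state change.
Op 9: write(P1, v2, 193). refcount(pp5)=1 -> write in place. 7 ppages; refcounts: pp0:3 pp1:1 pp2:1 pp3:1 pp4:1 pp5:1 pp6:1
Op 10: read(P2, v0) -> 24. No state change.

yes yes yes yes no no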